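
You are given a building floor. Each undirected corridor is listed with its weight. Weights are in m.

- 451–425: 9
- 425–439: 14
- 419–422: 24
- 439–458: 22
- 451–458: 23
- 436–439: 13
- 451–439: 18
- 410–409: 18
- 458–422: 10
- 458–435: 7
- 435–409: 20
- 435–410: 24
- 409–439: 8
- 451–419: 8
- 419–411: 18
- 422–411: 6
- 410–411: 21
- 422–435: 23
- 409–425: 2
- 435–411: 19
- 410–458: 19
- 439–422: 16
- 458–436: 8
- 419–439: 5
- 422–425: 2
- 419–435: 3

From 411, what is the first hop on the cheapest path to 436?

422

Candidate routes:
411–422–458–436: 6+10+8 = 24
411–435–458–436: 19+7+8 = 34
411–422–425–409–439–436: 6+2+2+8+13 = 31
The minimum is 24 m via 411–422–458–436.
So from 411 the first move is to 422.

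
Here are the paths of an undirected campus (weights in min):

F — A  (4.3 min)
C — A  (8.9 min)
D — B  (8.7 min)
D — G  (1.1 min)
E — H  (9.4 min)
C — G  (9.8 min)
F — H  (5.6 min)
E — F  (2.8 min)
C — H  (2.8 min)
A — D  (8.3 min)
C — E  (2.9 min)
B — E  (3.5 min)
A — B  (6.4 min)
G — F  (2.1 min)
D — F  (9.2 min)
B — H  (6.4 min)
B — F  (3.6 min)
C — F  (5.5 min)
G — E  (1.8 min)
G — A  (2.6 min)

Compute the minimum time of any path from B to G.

5.3 min

Running Dijkstra from B:
B: 0
E: 3.5  (via B)
F: 3.6  (via B)
G: 5.3  (via E)
Shortest route: B–E–G = 5.3 min.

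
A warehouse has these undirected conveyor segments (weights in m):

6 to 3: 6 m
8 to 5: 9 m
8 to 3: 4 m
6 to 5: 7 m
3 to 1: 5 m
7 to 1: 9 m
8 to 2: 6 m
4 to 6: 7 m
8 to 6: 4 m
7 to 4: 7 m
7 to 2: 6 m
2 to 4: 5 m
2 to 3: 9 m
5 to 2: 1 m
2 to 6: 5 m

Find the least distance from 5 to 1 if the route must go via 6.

Best 5 to 6: 5 → 2 → 6 costing 6
Best 6 to 1: 6 → 3 → 1 costing 11
Total via 6: 6 + 11 = 17 m.

17 m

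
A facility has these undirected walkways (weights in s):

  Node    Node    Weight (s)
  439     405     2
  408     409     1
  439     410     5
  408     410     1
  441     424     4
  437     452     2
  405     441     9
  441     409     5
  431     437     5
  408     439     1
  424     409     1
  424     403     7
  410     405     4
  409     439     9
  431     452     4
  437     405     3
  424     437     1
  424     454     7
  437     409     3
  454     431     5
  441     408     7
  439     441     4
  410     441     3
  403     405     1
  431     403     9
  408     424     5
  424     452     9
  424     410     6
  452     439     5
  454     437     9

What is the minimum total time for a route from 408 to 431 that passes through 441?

14 s

Shortest 408→441: 408 → 410 → 441 = 4
Shortest 441→431: 441 → 424 → 437 → 431 = 10
Total via 441: 4 + 10 = 14 s.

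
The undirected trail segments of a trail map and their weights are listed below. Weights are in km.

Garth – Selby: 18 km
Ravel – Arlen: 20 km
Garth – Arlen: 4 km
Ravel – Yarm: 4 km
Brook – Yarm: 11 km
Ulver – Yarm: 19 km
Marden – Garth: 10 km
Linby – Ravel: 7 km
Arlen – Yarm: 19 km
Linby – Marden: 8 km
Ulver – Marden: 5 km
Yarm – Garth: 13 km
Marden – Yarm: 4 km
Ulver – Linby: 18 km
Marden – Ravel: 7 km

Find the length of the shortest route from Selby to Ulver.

Compare a few routes:
Selby–Garth–Yarm–Ravel–Marden–Ulver: 18+13+4+7+5 = 47
Selby–Garth–Marden–Ulver: 18+10+5 = 33
Selby–Garth–Yarm–Marden–Ulver: 18+13+4+5 = 40
Cheapest is Selby–Garth–Marden–Ulver at 33 km.

33 km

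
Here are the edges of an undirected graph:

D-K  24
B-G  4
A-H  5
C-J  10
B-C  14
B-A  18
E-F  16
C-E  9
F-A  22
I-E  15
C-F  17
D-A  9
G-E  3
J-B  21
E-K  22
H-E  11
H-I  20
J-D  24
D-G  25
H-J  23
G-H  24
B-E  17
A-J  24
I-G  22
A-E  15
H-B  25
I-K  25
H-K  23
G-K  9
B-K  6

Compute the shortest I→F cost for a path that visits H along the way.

Shortest I→H: I → H = 20
Shortest H→F: H → A → F = 27
Total via H: 20 + 27 = 47.

47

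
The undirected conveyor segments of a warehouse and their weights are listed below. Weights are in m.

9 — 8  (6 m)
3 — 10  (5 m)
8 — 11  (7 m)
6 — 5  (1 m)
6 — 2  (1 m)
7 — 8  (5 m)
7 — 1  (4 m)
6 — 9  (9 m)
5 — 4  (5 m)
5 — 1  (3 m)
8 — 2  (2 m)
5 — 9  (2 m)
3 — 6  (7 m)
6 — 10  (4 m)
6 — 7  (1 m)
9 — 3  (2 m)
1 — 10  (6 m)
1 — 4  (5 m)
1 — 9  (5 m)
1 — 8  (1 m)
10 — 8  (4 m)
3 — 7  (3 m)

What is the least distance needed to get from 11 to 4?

Running Dijkstra from 11:
11: 0
8: 7  (via 11)
1: 8  (via 8)
2: 9  (via 8)
6: 10  (via 2)
5: 11  (via 1)
7: 11  (via 6)
10: 11  (via 8)
4: 13  (via 1)
Shortest route: 11–8–1–4 = 13 m.

13 m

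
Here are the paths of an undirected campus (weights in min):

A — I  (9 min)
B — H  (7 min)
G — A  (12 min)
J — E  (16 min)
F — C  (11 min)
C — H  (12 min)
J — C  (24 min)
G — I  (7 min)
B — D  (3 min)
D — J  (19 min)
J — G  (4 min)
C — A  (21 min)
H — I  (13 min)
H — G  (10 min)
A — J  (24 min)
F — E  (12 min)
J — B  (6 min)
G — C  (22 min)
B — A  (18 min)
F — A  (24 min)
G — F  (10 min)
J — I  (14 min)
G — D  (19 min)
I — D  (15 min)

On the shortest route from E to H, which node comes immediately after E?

J

Candidate routes:
E–F–G–H: 12+10+10 = 32
E–J–B–H: 16+6+7 = 29
E–J–G–H: 16+4+10 = 30
The minimum is 29 min via E–J–B–H.
So from E the first move is to J.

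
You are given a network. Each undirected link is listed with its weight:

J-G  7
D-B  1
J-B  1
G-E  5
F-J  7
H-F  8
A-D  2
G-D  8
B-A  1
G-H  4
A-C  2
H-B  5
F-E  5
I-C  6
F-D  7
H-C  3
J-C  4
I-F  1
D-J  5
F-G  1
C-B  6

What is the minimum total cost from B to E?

13

Running Dijkstra from B:
B: 0
A: 1  (via B)
D: 1  (via B)
J: 1  (via B)
C: 3  (via A)
H: 5  (via B)
F: 8  (via D)
G: 8  (via J)
I: 9  (via C)
E: 13  (via F)
Shortest route: B–D–F–E = 13.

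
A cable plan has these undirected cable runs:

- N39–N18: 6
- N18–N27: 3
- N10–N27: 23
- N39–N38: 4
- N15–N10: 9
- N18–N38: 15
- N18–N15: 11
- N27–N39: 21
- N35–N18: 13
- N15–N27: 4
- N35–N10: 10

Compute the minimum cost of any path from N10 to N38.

26

Running Dijkstra from N10:
N10: 0
N15: 9  (via N10)
N35: 10  (via N10)
N27: 13  (via N15)
N18: 16  (via N27)
N39: 22  (via N18)
N38: 26  (via N39)
Shortest route: N10 → N15 → N27 → N18 → N39 → N38 = 26.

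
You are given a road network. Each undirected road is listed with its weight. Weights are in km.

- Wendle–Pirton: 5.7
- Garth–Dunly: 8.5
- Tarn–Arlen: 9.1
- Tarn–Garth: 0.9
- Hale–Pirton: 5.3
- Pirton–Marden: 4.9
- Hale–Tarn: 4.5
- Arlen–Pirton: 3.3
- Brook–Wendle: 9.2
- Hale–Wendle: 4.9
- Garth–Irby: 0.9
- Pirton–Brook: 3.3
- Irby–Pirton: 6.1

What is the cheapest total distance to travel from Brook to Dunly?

Candidate routes:
Brook → Pirton → Irby → Garth → Dunly: 3.3+6.1+0.9+8.5 = 18.8
Brook → Pirton → Arlen → Tarn → Garth → Dunly: 3.3+3.3+9.1+0.9+8.5 = 25.1
Brook → Pirton → Hale → Tarn → Garth → Dunly: 3.3+5.3+4.5+0.9+8.5 = 22.5
Brook → Pirton → Wendle → Hale → Tarn → Garth → Dunly: 3.3+5.7+4.9+4.5+0.9+8.5 = 27.8
The minimum is 18.8 km via Brook → Pirton → Irby → Garth → Dunly.

18.8 km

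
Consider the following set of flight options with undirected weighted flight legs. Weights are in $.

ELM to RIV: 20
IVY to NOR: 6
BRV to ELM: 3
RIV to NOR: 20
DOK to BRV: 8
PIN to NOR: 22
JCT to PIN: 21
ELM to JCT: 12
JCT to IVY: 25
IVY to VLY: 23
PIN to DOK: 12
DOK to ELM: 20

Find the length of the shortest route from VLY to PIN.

$51

Settle nodes by increasing distance from VLY:
VLY: 0
IVY: 23  (via VLY)
NOR: 29  (via IVY)
JCT: 48  (via IVY)
RIV: 49  (via NOR)
PIN: 51  (via NOR)
Shortest route: VLY–IVY–NOR–PIN = $51.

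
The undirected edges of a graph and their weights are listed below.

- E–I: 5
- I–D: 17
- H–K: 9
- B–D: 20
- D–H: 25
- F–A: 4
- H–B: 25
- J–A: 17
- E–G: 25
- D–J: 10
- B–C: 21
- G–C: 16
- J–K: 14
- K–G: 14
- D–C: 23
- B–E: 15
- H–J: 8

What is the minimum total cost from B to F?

Compare a few routes:
B → H → J → A → F: 25+8+17+4 = 54
B → D → J → A → F: 20+10+17+4 = 51
Cheapest is B → D → J → A → F at 51.

51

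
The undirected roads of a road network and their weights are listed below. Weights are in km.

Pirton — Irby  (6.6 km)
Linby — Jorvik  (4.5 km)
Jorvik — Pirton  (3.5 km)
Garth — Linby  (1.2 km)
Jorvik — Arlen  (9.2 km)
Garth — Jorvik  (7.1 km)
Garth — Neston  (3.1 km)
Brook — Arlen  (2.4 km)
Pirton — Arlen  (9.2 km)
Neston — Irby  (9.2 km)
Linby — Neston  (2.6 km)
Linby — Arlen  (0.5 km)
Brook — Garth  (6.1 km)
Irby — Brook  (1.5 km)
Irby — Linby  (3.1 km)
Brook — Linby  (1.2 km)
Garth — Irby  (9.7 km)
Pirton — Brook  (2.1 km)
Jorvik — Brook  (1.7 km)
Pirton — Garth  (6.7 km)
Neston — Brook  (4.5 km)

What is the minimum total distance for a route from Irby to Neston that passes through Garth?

Shortest Irby→Garth: Irby → Brook → Linby → Garth = 3.9
Best Garth to Neston: Garth → Neston costing 3.1
Total via Garth: 3.9 + 3.1 = 7 km.

7 km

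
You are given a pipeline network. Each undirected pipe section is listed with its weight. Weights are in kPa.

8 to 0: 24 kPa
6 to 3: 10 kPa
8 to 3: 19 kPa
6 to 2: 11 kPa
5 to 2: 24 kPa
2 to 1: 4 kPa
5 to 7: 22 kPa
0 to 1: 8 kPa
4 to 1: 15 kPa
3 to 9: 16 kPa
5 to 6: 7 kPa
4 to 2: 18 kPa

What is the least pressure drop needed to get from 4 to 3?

Enumerating some paths:
4–2–6–3: 18+11+10 = 39
4–1–2–6–3: 15+4+11+10 = 40
4–2–5–6–3: 18+24+7+10 = 59
4–1–2–5–6–3: 15+4+24+7+10 = 60
Cheapest is 4–2–6–3 at 39 kPa.

39 kPa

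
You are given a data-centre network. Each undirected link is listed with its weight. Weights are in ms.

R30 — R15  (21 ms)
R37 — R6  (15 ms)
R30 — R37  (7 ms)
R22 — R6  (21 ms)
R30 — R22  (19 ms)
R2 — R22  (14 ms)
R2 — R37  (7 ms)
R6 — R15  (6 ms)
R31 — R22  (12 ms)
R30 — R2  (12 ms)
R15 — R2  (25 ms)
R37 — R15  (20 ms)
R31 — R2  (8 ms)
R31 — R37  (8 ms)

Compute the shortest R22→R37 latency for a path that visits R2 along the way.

21 ms

Shortest R22→R2: R22–R2 = 14
Best R2 to R37: R2–R37 costing 7
Total via R2: 14 + 7 = 21 ms.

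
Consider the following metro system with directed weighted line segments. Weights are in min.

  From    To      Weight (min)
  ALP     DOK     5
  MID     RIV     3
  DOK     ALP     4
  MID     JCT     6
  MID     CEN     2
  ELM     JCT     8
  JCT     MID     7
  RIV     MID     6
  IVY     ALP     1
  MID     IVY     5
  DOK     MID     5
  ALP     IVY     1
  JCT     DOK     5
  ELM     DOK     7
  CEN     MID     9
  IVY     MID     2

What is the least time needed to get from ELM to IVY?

12 min

Candidate routes:
ELM - DOK - MID - IVY: 7+5+5 = 17
ELM - DOK - ALP - IVY: 7+4+1 = 12
ELM - JCT - DOK - ALP - IVY: 8+5+4+1 = 18
The minimum is 12 min via ELM - DOK - ALP - IVY.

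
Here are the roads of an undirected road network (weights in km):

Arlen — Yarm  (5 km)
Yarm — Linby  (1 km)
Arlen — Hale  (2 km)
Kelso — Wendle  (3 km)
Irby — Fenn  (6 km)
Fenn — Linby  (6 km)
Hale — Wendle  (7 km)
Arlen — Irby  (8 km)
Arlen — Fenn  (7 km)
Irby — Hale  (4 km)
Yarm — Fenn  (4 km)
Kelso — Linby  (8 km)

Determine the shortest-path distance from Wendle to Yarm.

12 km

Enumerating some paths:
Wendle → Hale → Arlen → Yarm: 7+2+5 = 14
Wendle → Hale → Arlen → Fenn → Yarm: 7+2+7+4 = 20
Wendle → Kelso → Linby → Yarm: 3+8+1 = 12
The minimum is 12 km via Wendle → Kelso → Linby → Yarm.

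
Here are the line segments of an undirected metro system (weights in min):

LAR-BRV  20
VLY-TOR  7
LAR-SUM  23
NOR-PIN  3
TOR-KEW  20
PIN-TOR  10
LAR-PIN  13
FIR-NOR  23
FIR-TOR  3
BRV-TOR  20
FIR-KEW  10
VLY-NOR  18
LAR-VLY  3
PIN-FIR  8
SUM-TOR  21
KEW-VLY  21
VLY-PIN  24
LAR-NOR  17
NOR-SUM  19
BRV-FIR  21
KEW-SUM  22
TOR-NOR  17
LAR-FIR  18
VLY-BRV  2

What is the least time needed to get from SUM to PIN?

Candidate routes:
SUM - TOR - PIN: 21+10 = 31
SUM - NOR - PIN: 19+3 = 22
Cheapest is SUM - NOR - PIN at 22 min.

22 min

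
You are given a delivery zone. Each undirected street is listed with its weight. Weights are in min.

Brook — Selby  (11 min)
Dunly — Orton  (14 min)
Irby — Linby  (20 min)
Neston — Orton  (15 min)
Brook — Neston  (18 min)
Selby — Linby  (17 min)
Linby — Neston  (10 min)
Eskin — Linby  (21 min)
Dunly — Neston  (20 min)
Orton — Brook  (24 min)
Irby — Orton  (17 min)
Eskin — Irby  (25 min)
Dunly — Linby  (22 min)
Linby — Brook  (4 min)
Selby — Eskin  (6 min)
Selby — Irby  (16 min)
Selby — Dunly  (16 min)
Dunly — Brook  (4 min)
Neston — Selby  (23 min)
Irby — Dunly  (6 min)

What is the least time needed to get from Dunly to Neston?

18 min

Enumerating some paths:
Dunly - Brook - Neston: 4+18 = 22
Dunly - Brook - Linby - Neston: 4+4+10 = 18
Dunly - Orton - Neston: 14+15 = 29
Dunly - Neston: 20 = 20
The minimum is 18 min via Dunly - Brook - Linby - Neston.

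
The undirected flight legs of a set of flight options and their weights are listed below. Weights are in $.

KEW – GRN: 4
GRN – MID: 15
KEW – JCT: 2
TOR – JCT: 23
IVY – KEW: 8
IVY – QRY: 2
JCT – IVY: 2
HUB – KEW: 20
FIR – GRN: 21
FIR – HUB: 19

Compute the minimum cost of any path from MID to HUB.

$39

Running Dijkstra from MID:
MID: 0
GRN: 15  (via MID)
KEW: 19  (via GRN)
JCT: 21  (via KEW)
IVY: 23  (via JCT)
QRY: 25  (via IVY)
FIR: 36  (via GRN)
HUB: 39  (via KEW)
Shortest route: MID → GRN → KEW → HUB = $39.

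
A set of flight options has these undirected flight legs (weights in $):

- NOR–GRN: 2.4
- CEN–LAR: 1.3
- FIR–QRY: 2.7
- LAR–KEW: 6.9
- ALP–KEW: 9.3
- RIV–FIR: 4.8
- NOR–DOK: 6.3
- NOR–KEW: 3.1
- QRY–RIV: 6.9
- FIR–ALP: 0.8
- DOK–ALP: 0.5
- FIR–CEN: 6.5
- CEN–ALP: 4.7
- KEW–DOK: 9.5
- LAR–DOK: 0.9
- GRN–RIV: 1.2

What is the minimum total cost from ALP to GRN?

$6.8

Settle nodes by increasing distance from ALP:
ALP: 0
DOK: 0.5  (via ALP)
FIR: 0.8  (via ALP)
LAR: 1.4  (via DOK)
CEN: 2.7  (via LAR)
QRY: 3.5  (via FIR)
RIV: 5.6  (via FIR)
GRN: 6.8  (via RIV)
Shortest route: ALP → FIR → RIV → GRN = $6.8.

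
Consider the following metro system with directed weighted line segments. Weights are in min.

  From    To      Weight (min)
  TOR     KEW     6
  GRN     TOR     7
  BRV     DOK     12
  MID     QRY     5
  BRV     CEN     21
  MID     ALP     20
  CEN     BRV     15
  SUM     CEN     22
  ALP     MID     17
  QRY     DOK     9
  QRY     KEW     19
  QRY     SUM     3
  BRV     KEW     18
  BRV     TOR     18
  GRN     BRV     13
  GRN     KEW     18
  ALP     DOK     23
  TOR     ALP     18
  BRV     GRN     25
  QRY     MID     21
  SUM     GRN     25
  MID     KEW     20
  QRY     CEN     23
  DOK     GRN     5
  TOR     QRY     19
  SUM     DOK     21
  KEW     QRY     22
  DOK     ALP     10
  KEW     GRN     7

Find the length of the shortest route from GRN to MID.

Candidate routes:
GRN → BRV → DOK → ALP → MID: 13+12+10+17 = 52
GRN → TOR → QRY → MID: 7+19+21 = 47
GRN → TOR → ALP → MID: 7+18+17 = 42
The minimum is 42 min via GRN → TOR → ALP → MID.

42 min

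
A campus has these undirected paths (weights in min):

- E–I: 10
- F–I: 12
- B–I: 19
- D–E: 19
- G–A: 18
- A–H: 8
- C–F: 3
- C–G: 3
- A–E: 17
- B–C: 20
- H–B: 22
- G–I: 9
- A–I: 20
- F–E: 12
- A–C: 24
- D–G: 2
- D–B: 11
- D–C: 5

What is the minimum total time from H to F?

32 min

Shortest distances from H:
H: 0
A: 8  (via H)
B: 22  (via H)
E: 25  (via A)
G: 26  (via A)
D: 28  (via G)
I: 28  (via A)
C: 29  (via G)
F: 32  (via C)
Shortest route: H → A → G → C → F = 32 min.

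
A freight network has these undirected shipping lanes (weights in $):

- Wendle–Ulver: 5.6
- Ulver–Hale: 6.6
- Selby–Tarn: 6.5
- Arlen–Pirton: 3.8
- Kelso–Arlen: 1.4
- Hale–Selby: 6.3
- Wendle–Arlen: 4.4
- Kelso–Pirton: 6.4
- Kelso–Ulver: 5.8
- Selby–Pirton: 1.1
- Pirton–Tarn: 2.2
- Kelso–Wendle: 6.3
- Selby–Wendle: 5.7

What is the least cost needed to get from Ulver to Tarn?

Running Dijkstra from Ulver:
Ulver: 0
Wendle: 5.6  (via Ulver)
Kelso: 5.8  (via Ulver)
Hale: 6.6  (via Ulver)
Arlen: 7.2  (via Kelso)
Pirton: 11  (via Arlen)
Selby: 11.3  (via Wendle)
Tarn: 13.2  (via Pirton)
Shortest route: Ulver → Kelso → Arlen → Pirton → Tarn = $13.2.

$13.2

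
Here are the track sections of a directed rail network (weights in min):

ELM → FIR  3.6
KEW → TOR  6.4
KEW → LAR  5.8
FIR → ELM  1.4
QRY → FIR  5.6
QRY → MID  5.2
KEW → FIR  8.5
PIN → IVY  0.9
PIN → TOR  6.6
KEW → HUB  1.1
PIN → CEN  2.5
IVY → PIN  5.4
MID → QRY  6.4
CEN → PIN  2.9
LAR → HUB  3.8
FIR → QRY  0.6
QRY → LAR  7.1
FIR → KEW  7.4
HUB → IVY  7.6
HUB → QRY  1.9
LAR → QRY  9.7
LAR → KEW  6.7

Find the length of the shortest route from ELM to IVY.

19.7 min

Shortest distances from ELM:
ELM: 0
FIR: 3.6  (via ELM)
QRY: 4.2  (via FIR)
MID: 9.4  (via QRY)
KEW: 11  (via FIR)
LAR: 11.3  (via QRY)
HUB: 12.1  (via KEW)
TOR: 17.4  (via KEW)
IVY: 19.7  (via HUB)
Shortest route: ELM–FIR–KEW–HUB–IVY = 19.7 min.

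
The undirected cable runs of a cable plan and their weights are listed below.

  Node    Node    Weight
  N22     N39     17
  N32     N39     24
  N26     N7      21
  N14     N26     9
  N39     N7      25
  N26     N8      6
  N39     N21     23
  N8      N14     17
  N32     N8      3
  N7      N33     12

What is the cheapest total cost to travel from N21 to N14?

65

Enumerating some paths:
N21 - N39 - N32 - N8 - N14: 23+24+3+17 = 67
N21 - N39 - N7 - N26 - N14: 23+25+21+9 = 78
N21 - N39 - N32 - N8 - N26 - N14: 23+24+3+6+9 = 65
The minimum is 65 via N21 - N39 - N32 - N8 - N26 - N14.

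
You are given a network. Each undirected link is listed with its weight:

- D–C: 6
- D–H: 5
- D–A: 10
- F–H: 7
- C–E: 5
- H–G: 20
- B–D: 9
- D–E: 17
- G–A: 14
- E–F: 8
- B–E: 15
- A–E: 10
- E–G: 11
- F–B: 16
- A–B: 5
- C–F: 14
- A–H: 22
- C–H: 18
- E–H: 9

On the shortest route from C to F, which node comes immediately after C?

E

Compare a few routes:
C–E–F: 5+8 = 13
C–F: 14 = 14
C–D–H–F: 6+5+7 = 18
Cheapest is C–E–F at 13.
So from C the first move is to E.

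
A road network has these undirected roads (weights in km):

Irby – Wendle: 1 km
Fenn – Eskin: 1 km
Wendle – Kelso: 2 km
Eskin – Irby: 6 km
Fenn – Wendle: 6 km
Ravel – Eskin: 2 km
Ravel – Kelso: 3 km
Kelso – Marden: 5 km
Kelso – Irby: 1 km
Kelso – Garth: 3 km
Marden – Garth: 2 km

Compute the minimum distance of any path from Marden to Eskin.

Enumerating some paths:
Marden → Garth → Kelso → Irby → Eskin: 2+3+1+6 = 12
Marden → Kelso → Ravel → Eskin: 5+3+2 = 10
Marden → Kelso → Irby → Eskin: 5+1+6 = 12
Cheapest is Marden → Kelso → Ravel → Eskin at 10 km.

10 km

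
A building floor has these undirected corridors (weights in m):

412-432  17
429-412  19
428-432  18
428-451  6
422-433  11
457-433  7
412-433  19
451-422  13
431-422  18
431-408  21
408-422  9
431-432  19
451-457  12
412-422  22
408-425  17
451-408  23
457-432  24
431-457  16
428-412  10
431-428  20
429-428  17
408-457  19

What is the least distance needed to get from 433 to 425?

37 m

Running Dijkstra from 433:
433: 0
457: 7  (via 433)
422: 11  (via 433)
451: 19  (via 457)
412: 19  (via 433)
408: 20  (via 422)
431: 23  (via 457)
428: 25  (via 451)
432: 31  (via 457)
425: 37  (via 408)
Shortest route: 433–422–408–425 = 37 m.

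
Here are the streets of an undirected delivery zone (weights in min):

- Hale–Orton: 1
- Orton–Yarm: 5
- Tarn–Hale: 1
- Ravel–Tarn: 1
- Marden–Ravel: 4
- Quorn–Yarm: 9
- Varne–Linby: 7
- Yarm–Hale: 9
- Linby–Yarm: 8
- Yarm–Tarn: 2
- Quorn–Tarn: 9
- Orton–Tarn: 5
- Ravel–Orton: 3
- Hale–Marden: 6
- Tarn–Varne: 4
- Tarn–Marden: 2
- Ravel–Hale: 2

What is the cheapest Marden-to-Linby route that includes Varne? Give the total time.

Shortest Marden→Varne: Marden–Tarn–Varne = 6
Shortest Varne→Linby: Varne–Linby = 7
Total via Varne: 6 + 7 = 13 min.

13 min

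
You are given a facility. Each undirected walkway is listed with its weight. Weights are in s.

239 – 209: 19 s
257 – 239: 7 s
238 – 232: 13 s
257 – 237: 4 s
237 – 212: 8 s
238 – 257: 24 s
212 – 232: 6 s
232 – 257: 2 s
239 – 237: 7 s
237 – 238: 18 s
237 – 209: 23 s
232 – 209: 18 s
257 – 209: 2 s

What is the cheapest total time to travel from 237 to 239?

7 s

Candidate routes:
237 → 257 → 239: 4+7 = 11
237 → 239: 7 = 7
The minimum is 7 s via 237 → 239.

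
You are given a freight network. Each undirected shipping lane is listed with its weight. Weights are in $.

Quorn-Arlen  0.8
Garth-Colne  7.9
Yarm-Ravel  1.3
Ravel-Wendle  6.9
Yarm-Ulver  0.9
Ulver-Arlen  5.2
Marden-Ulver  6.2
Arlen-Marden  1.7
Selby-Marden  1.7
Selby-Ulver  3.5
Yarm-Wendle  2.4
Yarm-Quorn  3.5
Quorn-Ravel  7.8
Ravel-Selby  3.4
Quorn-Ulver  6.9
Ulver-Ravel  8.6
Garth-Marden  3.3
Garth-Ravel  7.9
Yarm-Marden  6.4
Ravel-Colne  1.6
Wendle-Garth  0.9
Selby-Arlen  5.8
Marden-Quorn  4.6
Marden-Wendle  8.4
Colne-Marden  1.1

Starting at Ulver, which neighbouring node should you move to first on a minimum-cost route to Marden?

Yarm

Enumerating some paths:
Ulver → Selby → Marden: 3.5+1.7 = 5.2
Ulver → Yarm → Ravel → Colne → Marden: 0.9+1.3+1.6+1.1 = 4.9
The minimum is $4.9 via Ulver → Yarm → Ravel → Colne → Marden.
So from Ulver the first move is to Yarm.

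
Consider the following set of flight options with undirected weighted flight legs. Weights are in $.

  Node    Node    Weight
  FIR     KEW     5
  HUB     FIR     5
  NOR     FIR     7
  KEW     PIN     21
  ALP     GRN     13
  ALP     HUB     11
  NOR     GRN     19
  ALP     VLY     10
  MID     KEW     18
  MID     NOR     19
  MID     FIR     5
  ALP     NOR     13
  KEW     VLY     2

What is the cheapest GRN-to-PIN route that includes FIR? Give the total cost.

$52

Best GRN to FIR: GRN → NOR → FIR costing 26
Best FIR to PIN: FIR → KEW → PIN costing 26
Total via FIR: 26 + 26 = $52.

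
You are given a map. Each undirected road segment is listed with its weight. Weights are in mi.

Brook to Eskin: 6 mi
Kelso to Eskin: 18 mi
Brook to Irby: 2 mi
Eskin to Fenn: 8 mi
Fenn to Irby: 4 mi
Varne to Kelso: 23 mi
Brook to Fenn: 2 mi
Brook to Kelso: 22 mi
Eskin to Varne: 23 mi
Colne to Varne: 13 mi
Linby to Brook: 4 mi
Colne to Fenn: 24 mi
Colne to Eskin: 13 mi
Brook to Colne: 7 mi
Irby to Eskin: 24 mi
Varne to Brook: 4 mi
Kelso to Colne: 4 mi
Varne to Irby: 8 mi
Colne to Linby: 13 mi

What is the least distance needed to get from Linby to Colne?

Enumerating some paths:
Linby - Colne: 13 = 13
Linby - Brook - Colne: 4+7 = 11
Linby - Brook - Varne - Colne: 4+4+13 = 21
The minimum is 11 mi via Linby - Brook - Colne.

11 mi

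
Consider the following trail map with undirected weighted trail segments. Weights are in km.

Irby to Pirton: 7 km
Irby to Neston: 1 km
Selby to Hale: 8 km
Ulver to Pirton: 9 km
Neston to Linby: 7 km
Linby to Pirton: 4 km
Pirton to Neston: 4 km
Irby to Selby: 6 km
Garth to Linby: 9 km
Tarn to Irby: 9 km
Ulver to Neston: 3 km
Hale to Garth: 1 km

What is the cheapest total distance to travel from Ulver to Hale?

18 km

Enumerating some paths:
Ulver → Neston → Pirton → Linby → Garth → Hale: 3+4+4+9+1 = 21
Ulver → Neston → Irby → Selby → Hale: 3+1+6+8 = 18
Ulver → Neston → Linby → Garth → Hale: 3+7+9+1 = 20
The minimum is 18 km via Ulver → Neston → Irby → Selby → Hale.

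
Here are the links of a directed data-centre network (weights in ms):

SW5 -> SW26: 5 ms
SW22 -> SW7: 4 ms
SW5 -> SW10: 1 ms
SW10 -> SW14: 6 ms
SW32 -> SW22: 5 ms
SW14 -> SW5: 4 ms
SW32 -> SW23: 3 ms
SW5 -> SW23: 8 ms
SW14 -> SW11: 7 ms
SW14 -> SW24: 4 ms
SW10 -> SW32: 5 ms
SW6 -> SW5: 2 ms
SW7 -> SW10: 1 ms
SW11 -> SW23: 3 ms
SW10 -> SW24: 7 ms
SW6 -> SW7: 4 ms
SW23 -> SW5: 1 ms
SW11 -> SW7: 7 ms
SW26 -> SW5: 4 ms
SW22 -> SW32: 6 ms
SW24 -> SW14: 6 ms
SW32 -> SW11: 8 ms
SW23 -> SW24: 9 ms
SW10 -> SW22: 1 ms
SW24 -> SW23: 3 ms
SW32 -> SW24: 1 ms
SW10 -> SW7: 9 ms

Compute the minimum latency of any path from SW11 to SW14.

Settle nodes by increasing distance from SW11:
SW11: 0
SW23: 3  (via SW11)
SW5: 4  (via SW23)
SW10: 5  (via SW5)
SW22: 6  (via SW10)
SW7: 7  (via SW11)
SW26: 9  (via SW5)
SW32: 10  (via SW10)
SW24: 11  (via SW32)
SW14: 11  (via SW10)
Shortest route: SW11 → SW23 → SW5 → SW10 → SW14 = 11 ms.

11 ms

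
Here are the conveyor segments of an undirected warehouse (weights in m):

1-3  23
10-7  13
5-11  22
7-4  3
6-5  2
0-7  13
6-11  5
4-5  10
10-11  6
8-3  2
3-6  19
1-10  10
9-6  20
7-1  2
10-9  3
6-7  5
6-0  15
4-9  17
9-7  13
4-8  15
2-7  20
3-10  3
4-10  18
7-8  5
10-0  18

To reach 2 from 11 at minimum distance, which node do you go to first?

Enumerating some paths:
11 → 6 → 7 → 2: 5+5+20 = 30
11 → 10 → 1 → 7 → 2: 6+10+2+20 = 38
11 → 10 → 3 → 8 → 7 → 2: 6+3+2+5+20 = 36
Cheapest is 11 → 6 → 7 → 2 at 30 m.
So from 11 the first move is to 6.

6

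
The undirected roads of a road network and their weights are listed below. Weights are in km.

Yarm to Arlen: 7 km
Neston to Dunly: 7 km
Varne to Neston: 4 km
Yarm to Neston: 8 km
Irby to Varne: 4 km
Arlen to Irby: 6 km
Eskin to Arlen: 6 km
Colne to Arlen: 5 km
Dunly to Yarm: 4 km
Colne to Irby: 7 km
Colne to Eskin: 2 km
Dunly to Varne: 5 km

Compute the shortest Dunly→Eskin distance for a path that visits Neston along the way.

Shortest Dunly→Neston: Dunly → Neston = 7
Shortest Neston→Eskin: Neston → Varne → Irby → Colne → Eskin = 17
Total via Neston: 7 + 17 = 24 km.

24 km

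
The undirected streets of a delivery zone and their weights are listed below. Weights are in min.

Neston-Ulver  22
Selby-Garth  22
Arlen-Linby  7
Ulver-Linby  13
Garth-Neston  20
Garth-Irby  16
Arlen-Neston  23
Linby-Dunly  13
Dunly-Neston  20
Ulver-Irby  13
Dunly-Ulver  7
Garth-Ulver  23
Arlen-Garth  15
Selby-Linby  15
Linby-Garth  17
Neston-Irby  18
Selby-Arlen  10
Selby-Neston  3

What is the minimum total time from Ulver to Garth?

23 min

Running Dijkstra from Ulver:
Ulver: 0
Dunly: 7  (via Ulver)
Irby: 13  (via Ulver)
Linby: 13  (via Ulver)
Arlen: 20  (via Linby)
Neston: 22  (via Ulver)
Garth: 23  (via Ulver)
Shortest route: Ulver → Garth = 23 min.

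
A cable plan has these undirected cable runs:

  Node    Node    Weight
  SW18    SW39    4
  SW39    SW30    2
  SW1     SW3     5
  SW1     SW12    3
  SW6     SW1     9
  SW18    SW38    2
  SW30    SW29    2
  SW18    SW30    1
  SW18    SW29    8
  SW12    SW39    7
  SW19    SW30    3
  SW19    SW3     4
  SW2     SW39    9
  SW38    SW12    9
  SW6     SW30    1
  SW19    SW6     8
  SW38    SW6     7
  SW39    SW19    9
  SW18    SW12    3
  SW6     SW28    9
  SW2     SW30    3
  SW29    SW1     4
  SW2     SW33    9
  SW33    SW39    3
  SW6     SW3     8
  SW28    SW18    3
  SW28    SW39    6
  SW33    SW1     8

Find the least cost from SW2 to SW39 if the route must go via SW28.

Best SW2 to SW28: SW2–SW30–SW18–SW28 costing 7
Best SW28 to SW39: SW28–SW39 costing 6
Total via SW28: 7 + 6 = 13.

13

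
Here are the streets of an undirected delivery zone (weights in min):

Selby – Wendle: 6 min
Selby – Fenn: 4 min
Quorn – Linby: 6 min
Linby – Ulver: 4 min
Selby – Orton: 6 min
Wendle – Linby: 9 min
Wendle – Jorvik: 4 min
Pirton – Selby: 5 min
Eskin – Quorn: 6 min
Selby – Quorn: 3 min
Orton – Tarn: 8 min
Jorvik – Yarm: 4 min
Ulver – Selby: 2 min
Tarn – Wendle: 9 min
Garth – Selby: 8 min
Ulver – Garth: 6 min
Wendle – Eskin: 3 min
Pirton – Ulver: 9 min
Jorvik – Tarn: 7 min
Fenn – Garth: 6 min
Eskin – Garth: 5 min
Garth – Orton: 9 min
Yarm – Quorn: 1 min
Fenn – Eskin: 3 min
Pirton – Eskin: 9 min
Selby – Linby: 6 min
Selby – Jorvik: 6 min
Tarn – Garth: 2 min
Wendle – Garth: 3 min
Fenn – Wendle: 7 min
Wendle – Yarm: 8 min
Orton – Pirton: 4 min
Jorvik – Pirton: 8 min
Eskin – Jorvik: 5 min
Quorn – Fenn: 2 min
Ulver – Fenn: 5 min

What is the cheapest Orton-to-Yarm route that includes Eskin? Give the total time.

19 min

Best Orton to Eskin: Orton–Pirton–Eskin costing 13
Best Eskin to Yarm: Eskin–Fenn–Quorn–Yarm costing 6
Total via Eskin: 13 + 6 = 19 min.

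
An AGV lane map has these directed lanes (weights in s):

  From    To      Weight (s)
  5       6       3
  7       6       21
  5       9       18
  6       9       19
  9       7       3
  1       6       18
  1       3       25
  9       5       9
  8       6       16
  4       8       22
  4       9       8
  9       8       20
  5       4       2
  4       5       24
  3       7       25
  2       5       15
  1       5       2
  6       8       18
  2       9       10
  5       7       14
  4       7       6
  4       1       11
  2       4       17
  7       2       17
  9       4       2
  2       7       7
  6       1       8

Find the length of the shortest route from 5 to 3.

Candidate routes:
5–9–4–1–3: 18+2+11+25 = 56
5–4–1–3: 2+11+25 = 38
5–6–9–4–1–3: 3+19+2+11+25 = 60
5–6–1–3: 3+8+25 = 36
The minimum is 36 s via 5–6–1–3.

36 s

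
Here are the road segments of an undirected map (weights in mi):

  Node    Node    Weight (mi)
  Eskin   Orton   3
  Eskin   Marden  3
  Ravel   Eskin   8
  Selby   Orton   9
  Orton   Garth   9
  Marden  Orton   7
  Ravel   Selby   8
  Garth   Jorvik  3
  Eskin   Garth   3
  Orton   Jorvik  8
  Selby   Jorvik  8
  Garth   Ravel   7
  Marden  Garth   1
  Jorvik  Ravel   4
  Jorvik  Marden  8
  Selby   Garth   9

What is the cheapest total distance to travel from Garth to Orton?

6 mi

Running Dijkstra from Garth:
Garth: 0
Marden: 1  (via Garth)
Eskin: 3  (via Garth)
Jorvik: 3  (via Garth)
Orton: 6  (via Eskin)
Shortest route: Garth → Eskin → Orton = 6 mi.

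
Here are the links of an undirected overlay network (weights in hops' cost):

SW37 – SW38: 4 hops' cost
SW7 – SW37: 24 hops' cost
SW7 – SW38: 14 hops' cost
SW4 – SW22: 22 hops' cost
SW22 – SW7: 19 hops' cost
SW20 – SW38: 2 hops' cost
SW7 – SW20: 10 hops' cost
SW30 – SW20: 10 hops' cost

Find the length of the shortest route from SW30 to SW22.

39 hops' cost

Compare a few routes:
SW30–SW20–SW38–SW37–SW7–SW22: 10+2+4+24+19 = 59
SW30–SW20–SW7–SW22: 10+10+19 = 39
SW30–SW20–SW38–SW7–SW22: 10+2+14+19 = 45
The minimum is 39 hops' cost via SW30–SW20–SW7–SW22.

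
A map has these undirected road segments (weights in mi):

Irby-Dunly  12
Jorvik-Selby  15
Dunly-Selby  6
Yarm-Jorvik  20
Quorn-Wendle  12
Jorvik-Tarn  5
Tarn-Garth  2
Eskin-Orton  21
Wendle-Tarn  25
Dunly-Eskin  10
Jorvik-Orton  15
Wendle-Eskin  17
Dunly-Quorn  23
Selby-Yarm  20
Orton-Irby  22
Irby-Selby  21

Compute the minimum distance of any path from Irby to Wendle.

Candidate routes:
Irby - Dunly - Eskin - Wendle: 12+10+17 = 39
Irby - Dunly - Quorn - Wendle: 12+23+12 = 47
The minimum is 39 mi via Irby - Dunly - Eskin - Wendle.

39 mi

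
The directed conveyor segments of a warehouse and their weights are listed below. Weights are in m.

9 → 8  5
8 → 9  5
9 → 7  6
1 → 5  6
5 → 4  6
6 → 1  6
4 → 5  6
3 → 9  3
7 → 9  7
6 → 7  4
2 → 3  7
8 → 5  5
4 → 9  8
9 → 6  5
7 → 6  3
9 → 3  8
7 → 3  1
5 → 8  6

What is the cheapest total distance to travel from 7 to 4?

20 m

Candidate routes:
7 → 9 → 8 → 5 → 4: 7+5+5+6 = 23
7 → 3 → 9 → 8 → 5 → 4: 1+3+5+5+6 = 20
7 → 6 → 1 → 5 → 4: 3+6+6+6 = 21
Cheapest is 7 → 3 → 9 → 8 → 5 → 4 at 20 m.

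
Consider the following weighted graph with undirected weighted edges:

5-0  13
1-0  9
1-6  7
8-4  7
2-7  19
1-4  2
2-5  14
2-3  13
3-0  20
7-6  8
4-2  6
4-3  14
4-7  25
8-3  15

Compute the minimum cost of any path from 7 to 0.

24

Running Dijkstra from 7:
7: 0
6: 8  (via 7)
1: 15  (via 6)
4: 17  (via 1)
2: 19  (via 7)
0: 24  (via 1)
Shortest route: 7 → 6 → 1 → 0 = 24.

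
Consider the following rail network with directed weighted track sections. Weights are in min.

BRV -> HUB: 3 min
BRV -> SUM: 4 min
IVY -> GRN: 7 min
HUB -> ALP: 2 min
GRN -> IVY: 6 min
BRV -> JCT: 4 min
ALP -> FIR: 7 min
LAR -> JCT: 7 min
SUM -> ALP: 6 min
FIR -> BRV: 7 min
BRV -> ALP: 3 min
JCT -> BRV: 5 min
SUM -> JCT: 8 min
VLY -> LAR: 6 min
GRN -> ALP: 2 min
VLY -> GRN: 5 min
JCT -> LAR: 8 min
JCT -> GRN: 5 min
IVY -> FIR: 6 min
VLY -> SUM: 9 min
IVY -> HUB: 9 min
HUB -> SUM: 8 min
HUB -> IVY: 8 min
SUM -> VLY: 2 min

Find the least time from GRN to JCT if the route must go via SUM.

Best GRN to SUM: GRN–ALP–FIR–BRV–SUM costing 20
Best SUM to JCT: SUM–JCT costing 8
Total via SUM: 20 + 8 = 28 min.

28 min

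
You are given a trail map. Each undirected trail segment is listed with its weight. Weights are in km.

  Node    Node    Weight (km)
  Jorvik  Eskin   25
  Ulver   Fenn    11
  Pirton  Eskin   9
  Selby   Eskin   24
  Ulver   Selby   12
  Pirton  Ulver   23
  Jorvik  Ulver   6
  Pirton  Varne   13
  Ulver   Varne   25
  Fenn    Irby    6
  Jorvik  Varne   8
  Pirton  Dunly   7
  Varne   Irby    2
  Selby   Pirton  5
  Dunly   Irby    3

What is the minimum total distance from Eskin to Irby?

19 km

Shortest distances from Eskin:
Eskin: 0
Pirton: 9  (via Eskin)
Selby: 14  (via Pirton)
Dunly: 16  (via Pirton)
Irby: 19  (via Dunly)
Shortest route: Eskin–Pirton–Dunly–Irby = 19 km.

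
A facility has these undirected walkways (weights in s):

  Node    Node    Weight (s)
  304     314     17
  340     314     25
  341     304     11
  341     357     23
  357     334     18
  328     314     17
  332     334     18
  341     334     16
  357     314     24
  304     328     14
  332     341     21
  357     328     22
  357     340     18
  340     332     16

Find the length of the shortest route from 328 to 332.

46 s

Shortest distances from 328:
328: 0
304: 14  (via 328)
314: 17  (via 328)
357: 22  (via 328)
341: 25  (via 304)
340: 40  (via 357)
334: 40  (via 357)
332: 46  (via 341)
Shortest route: 328–304–341–332 = 46 s.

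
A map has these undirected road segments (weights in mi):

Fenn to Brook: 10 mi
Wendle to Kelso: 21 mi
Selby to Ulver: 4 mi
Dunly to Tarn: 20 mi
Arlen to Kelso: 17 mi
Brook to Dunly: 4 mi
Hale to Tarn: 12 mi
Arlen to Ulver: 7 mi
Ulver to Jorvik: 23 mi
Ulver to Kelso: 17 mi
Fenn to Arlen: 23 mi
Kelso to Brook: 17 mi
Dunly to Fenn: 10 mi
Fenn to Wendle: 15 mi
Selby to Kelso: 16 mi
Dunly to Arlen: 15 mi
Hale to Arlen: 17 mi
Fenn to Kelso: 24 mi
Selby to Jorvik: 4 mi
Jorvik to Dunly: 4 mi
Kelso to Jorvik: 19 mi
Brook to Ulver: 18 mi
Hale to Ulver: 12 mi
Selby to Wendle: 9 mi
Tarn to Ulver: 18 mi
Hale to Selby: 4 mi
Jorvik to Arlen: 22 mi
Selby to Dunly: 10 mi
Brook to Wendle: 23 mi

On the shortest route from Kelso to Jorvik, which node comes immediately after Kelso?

Jorvik

Candidate routes:
Kelso → Ulver → Selby → Jorvik: 17+4+4 = 25
Kelso → Selby → Jorvik: 16+4 = 20
Kelso → Jorvik: 19 = 19
The minimum is 19 mi via Kelso → Jorvik.
So from Kelso the first move is to Jorvik.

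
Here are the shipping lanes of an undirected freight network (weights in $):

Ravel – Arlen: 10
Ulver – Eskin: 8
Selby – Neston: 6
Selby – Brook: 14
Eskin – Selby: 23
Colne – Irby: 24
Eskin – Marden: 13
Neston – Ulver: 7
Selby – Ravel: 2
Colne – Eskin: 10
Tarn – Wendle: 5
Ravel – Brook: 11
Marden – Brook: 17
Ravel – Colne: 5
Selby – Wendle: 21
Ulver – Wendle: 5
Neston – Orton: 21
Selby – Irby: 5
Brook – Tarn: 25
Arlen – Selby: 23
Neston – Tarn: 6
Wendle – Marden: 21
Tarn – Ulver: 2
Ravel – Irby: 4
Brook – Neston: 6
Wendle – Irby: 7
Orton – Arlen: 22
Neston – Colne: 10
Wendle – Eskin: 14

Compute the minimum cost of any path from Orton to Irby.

$32

Candidate routes:
Orton–Neston–Selby–Irby: 21+6+5 = 32
Orton–Arlen–Ravel–Irby: 22+10+4 = 36
Orton–Neston–Selby–Ravel–Irby: 21+6+2+4 = 33
Cheapest is Orton–Neston–Selby–Irby at $32.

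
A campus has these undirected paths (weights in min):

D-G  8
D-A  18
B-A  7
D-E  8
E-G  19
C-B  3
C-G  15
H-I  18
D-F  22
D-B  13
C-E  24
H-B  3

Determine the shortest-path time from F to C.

38 min

Candidate routes:
F → D → A → B → C: 22+18+7+3 = 50
F → D → B → C: 22+13+3 = 38
F → D → G → C: 22+8+15 = 45
Cheapest is F → D → B → C at 38 min.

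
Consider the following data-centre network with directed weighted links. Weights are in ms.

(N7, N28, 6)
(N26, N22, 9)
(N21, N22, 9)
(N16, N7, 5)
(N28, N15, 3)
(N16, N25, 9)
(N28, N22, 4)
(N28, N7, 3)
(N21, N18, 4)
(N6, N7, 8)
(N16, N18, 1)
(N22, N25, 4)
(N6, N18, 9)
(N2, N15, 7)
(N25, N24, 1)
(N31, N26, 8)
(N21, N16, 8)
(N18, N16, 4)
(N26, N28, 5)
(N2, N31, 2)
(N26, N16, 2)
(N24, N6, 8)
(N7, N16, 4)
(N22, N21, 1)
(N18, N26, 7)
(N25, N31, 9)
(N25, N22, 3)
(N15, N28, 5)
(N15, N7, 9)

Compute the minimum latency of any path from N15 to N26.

20 ms

Settle nodes by increasing distance from N15:
N15: 0
N28: 5  (via N15)
N7: 8  (via N28)
N22: 9  (via N28)
N21: 10  (via N22)
N16: 12  (via N7)
N25: 13  (via N22)
N18: 13  (via N16)
N24: 14  (via N25)
N26: 20  (via N18)
Shortest route: N15 → N28 → N7 → N16 → N18 → N26 = 20 ms.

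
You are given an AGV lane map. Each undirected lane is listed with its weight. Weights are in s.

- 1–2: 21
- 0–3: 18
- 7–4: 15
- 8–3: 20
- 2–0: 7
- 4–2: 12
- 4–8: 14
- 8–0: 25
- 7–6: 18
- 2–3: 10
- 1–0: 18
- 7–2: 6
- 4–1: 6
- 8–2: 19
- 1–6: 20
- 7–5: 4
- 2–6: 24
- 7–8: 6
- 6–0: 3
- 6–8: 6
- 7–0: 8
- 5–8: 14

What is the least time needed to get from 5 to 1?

Shortest distances from 5:
5: 0
7: 4  (via 5)
2: 10  (via 7)
8: 10  (via 7)
0: 12  (via 7)
6: 15  (via 0)
4: 19  (via 7)
3: 20  (via 2)
1: 25  (via 4)
Shortest route: 5 → 7 → 4 → 1 = 25 s.

25 s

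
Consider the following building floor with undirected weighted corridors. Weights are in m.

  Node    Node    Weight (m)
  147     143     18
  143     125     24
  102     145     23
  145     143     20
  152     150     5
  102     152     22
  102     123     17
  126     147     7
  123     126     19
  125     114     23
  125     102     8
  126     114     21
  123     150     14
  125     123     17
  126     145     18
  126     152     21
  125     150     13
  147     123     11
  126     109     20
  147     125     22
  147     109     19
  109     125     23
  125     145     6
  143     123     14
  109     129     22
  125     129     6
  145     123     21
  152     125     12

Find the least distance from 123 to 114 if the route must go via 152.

Shortest 123→152: 123 → 150 → 152 = 19
Best 152 to 114: 152 → 125 → 114 costing 35
Total via 152: 19 + 35 = 54 m.

54 m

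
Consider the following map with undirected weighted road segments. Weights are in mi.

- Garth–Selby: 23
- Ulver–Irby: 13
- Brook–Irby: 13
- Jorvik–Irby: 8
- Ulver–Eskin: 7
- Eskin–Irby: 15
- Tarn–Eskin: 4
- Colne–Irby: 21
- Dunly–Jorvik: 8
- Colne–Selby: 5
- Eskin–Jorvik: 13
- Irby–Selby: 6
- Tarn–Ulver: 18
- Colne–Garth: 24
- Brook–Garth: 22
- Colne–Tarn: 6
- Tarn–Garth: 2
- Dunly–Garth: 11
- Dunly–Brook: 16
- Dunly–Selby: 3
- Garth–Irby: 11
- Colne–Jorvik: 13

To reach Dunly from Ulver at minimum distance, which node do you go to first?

Enumerating some paths:
Ulver - Irby - Selby - Dunly: 13+6+3 = 22
Ulver - Eskin - Tarn - Garth - Dunly: 7+4+2+11 = 24
The minimum is 22 mi via Ulver - Irby - Selby - Dunly.
So from Ulver the first move is to Irby.

Irby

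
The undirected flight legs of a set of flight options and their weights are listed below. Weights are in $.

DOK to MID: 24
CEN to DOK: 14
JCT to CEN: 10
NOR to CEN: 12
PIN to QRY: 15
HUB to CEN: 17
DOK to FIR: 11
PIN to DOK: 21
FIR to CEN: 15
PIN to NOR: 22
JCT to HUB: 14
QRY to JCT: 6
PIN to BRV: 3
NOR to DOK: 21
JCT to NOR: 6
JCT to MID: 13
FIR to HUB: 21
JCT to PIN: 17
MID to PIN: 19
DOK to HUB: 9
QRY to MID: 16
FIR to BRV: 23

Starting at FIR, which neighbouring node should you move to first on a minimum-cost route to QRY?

CEN

Candidate routes:
FIR → CEN → NOR → JCT → QRY: 15+12+6+6 = 39
FIR → CEN → JCT → QRY: 15+10+6 = 31
Cheapest is FIR → CEN → JCT → QRY at $31.
So from FIR the first move is to CEN.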